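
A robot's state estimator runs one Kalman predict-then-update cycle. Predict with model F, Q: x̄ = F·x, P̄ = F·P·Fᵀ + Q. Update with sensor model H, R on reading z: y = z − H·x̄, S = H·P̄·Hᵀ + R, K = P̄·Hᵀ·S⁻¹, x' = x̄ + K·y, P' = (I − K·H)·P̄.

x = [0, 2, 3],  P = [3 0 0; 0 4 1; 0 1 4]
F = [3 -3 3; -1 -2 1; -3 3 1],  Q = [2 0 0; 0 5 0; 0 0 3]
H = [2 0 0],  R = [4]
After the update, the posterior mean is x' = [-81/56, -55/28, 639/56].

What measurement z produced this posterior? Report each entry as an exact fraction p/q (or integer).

x̄ = F·x = [3, -1, 9]
P̄ = F·P·Fᵀ + Q = [83 18 -45; 18 24 -10; -45 -10 76]
S = H·P̄·Hᵀ + R = [336]
K = P̄·Hᵀ·S⁻¹ = [83/168; 3/28; -15/56]
x' − x̄ = [-249/56, -27/28, 135/56] = K·y
y = (KᵀK)⁻¹·Kᵀ·(x' − x̄) = [-9]
z = y + H·x̄ = [-9] + [6] = [-3]

z = [-3]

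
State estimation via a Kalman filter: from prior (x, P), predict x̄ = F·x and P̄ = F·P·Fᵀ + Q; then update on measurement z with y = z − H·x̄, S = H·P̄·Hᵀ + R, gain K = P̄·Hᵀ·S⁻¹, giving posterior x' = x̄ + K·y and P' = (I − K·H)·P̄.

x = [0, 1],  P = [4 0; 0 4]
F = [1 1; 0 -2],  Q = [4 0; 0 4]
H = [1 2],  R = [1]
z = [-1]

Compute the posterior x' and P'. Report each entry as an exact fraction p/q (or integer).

x̄ = F·x = [1, -2]
P̄ = F·P·Fᵀ + Q = [12 -8; -8 20]
y = z − H·x̄ = [2]
S = H·P̄·Hᵀ + R = [61]
K = P̄·Hᵀ·S⁻¹ = [-4/61; 32/61]
x' = x̄ + K·y = [53/61, -58/61]
P' = (I − K·H)·P̄ = [716/61 -360/61; -360/61 196/61]

x' = [53/61, -58/61]
P' = [716/61 -360/61; -360/61 196/61]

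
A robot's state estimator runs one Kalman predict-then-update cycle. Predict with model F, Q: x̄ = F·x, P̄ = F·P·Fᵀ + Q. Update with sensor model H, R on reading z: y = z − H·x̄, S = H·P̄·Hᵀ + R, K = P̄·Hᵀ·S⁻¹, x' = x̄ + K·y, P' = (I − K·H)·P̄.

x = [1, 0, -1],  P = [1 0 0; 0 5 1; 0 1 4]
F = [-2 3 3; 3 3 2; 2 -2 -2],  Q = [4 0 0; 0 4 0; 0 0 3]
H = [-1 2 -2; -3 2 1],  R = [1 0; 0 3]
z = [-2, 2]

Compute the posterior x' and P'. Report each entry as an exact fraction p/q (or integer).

x̄ = F·x = [-5, 1, 4]
P̄ = F·P·Fᵀ + Q = [107 78 -70; 78 86 -50; -70 -50 51]
y = z − H·x̄ = [-1, -19]
S = H·P̄·Hᵀ + R = [464 -311; -311 645]
K = P̄·Hᵀ·S⁻¹ = [48820/202559 -50261/202559; 90298/202559 8366/202559; -35069/202559 33652/202559]
x' = x̄ + K·y = [-106656/202559, -46693/202559, 205917/202559]
P' = (I − K·H)·P̄ = [635498/202559 699290/202559 357131/202559; 699290/202559 839254/202559 444460/202559; 357131/202559 444460/202559 283429/202559]

x' = [-106656/202559, -46693/202559, 205917/202559]
P' = [635498/202559 699290/202559 357131/202559; 699290/202559 839254/202559 444460/202559; 357131/202559 444460/202559 283429/202559]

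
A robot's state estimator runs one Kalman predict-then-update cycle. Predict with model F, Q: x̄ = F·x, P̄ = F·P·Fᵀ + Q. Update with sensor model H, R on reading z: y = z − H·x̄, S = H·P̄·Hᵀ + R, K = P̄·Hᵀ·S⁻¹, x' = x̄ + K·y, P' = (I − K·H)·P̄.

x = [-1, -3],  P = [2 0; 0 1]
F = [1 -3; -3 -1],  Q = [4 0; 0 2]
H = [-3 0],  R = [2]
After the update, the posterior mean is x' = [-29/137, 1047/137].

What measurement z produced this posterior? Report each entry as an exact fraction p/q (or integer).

x̄ = F·x = [8, 6]
P̄ = F·P·Fᵀ + Q = [15 -3; -3 21]
S = H·P̄·Hᵀ + R = [137]
K = P̄·Hᵀ·S⁻¹ = [-45/137; 9/137]
x' − x̄ = [-1125/137, 225/137] = K·y
y = (KᵀK)⁻¹·Kᵀ·(x' − x̄) = [25]
z = y + H·x̄ = [25] + [-24] = [1]

z = [1]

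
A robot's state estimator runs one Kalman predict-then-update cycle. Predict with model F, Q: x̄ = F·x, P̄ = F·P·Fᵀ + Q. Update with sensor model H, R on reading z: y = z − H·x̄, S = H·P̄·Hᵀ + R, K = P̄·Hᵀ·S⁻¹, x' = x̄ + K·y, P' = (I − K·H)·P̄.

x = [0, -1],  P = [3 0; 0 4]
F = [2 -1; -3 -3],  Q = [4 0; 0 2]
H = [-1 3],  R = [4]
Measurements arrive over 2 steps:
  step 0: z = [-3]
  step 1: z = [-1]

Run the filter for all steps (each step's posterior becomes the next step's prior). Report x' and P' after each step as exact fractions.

step 0: x̄ = F·x = [1, 3]
step 0: P̄ = F·P·Fᵀ + Q = [20 -6; -6 65]
step 0: y = z − H·x̄ = [-11]
step 0: S = H·P̄·Hᵀ + R = [645]
step 0: K = P̄·Hᵀ·S⁻¹ = [-38/645; 67/215]
step 0: x' = x̄ + K·y = [1063/645, -92/215]
step 0: P' = (I − K·H)·P̄ = [11456/645 1256/215; 1256/215 508/215]
step 1: x̄ = F·x = [2402/645, -787/215]
step 1: P̄ = F·P·Fᵀ + Q = [34856/645 -25156/215; -25156/215 61978/215]
step 1: y = z − H·x̄ = [1768/129]
step 1: S = H·P̄·Hᵀ + R = [432730/129]
step 1: K = P̄·Hᵀ·S⁻¹ = [-26126/216365; 63327/216365]
step 1: x' = x̄ + K·y = [447682/216365, 75927/216365]
step 1: P' = (I − K·H)·P̄ = [1109984/216365 67032/43273; 67032/43273 196156/216365]

step 0: x' = [1063/645, -92/215], P' = [11456/645 1256/215; 1256/215 508/215]
step 1: x' = [447682/216365, 75927/216365], P' = [1109984/216365 67032/43273; 67032/43273 196156/216365]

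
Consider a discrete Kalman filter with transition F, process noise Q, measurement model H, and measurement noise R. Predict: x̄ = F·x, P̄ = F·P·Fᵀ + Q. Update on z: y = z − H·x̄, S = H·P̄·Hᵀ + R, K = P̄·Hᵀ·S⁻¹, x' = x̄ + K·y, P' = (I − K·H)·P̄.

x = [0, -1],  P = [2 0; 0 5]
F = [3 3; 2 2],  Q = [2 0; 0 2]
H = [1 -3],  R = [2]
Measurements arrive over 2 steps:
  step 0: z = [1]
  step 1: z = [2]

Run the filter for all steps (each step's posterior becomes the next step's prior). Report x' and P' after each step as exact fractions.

step 0: x' = [-133/85, -74/85], P' = [1804/85 642/85; 642/85 246/85]
step 1: x' = [-18644/7969, -1785/1226], P' = [210892/7969 5790/613; 5790/613 2193/613]

step 0: x̄ = F·x = [-3, -2]
step 0: P̄ = F·P·Fᵀ + Q = [65 42; 42 30]
step 0: y = z − H·x̄ = [-2]
step 0: S = H·P̄·Hᵀ + R = [85]
step 0: K = P̄·Hᵀ·S⁻¹ = [-61/85; -48/85]
step 0: x' = x̄ + K·y = [-133/85, -74/85]
step 0: P' = (I − K·H)·P̄ = [1804/85 642/85; 642/85 246/85]
step 1: x̄ = F·x = [-621/85, -414/85]
step 1: P̄ = F·P·Fᵀ + Q = [30176/85 20004/85; 20004/85 13506/85]
step 1: y = z − H·x̄ = [-451/85]
step 1: S = H·P̄·Hᵀ + R = [31876/85]
step 1: K = P̄·Hᵀ·S⁻¹ = [-7459/7969; -789/1226]
step 1: x' = x̄ + K·y = [-18644/7969, -1785/1226]
step 1: P' = (I − K·H)·P̄ = [210892/7969 5790/613; 5790/613 2193/613]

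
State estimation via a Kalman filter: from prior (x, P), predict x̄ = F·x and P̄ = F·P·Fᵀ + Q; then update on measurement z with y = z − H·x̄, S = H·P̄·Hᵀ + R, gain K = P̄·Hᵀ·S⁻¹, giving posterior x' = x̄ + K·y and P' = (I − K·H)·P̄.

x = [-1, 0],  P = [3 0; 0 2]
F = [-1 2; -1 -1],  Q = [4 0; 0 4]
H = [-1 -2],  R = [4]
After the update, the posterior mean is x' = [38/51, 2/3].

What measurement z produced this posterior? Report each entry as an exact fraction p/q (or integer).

z = [-2]

x̄ = F·x = [1, 1]
P̄ = F·P·Fᵀ + Q = [15 -1; -1 9]
S = H·P̄·Hᵀ + R = [51]
K = P̄·Hᵀ·S⁻¹ = [-13/51; -1/3]
x' − x̄ = [-13/51, -1/3] = K·y
y = (KᵀK)⁻¹·Kᵀ·(x' − x̄) = [1]
z = y + H·x̄ = [1] + [-3] = [-2]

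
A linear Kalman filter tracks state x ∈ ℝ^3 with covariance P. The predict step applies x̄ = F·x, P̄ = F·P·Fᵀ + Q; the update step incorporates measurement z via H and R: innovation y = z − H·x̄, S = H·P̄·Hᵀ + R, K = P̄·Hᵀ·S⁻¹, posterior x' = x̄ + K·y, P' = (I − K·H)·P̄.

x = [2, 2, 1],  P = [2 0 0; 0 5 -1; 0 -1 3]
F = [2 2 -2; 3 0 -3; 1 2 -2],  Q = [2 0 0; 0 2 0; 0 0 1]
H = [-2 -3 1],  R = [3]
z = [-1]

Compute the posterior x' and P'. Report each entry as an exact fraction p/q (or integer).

x' = [1846/745, -693/745, 164/149]
P' = [10354/745 -3192/745 2128/149; -3192/745 1526/745 -471/149; 2128/149 -471/149 2762/149]

x̄ = F·x = [6, 3, 4]
P̄ = F·P·Fᵀ + Q = [50 36 44; 36 47 30; 44 30 43]
y = z − H·x̄ = [16]
S = H·P̄·Hᵀ + R = [745]
K = P̄·Hᵀ·S⁻¹ = [-164/745; -183/745; -27/149]
x' = x̄ + K·y = [1846/745, -693/745, 164/149]
P' = (I − K·H)·P̄ = [10354/745 -3192/745 2128/149; -3192/745 1526/745 -471/149; 2128/149 -471/149 2762/149]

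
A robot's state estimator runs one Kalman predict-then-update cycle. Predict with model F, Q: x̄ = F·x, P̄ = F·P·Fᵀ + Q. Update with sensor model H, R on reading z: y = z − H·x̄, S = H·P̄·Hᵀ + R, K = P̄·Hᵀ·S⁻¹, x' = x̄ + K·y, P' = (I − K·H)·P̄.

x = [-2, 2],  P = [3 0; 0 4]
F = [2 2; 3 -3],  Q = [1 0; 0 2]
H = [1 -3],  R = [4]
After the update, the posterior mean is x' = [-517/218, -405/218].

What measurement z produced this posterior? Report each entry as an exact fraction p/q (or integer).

x̄ = F·x = [0, -12]
P̄ = F·P·Fᵀ + Q = [29 -6; -6 65]
S = H·P̄·Hᵀ + R = [654]
K = P̄·Hᵀ·S⁻¹ = [47/654; -67/218]
x' − x̄ = [-517/218, 2211/218] = K·y
y = (KᵀK)⁻¹·Kᵀ·(x' − x̄) = [-33]
z = y + H·x̄ = [-33] + [36] = [3]

z = [3]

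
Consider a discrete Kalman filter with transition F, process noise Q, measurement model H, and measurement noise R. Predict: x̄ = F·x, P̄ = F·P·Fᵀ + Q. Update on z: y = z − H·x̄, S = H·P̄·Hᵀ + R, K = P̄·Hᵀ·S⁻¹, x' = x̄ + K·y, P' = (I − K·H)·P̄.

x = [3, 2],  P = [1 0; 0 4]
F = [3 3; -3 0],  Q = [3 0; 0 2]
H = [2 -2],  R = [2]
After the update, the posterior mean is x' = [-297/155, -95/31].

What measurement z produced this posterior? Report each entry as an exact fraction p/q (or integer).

z = [2]

x̄ = F·x = [15, -9]
P̄ = F·P·Fᵀ + Q = [48 -9; -9 11]
S = H·P̄·Hᵀ + R = [310]
K = P̄·Hᵀ·S⁻¹ = [57/155; -4/31]
x' − x̄ = [-2622/155, 184/31] = K·y
y = (KᵀK)⁻¹·Kᵀ·(x' − x̄) = [-46]
z = y + H·x̄ = [-46] + [48] = [2]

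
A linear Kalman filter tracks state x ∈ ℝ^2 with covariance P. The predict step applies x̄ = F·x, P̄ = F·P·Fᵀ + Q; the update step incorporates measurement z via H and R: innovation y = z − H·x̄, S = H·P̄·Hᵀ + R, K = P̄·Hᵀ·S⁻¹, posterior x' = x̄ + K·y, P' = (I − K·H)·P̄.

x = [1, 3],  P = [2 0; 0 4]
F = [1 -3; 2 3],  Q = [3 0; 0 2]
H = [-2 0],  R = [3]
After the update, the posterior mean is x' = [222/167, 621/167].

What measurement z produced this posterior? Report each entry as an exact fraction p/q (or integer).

x̄ = F·x = [-8, 11]
P̄ = F·P·Fᵀ + Q = [41 -32; -32 46]
S = H·P̄·Hᵀ + R = [167]
K = P̄·Hᵀ·S⁻¹ = [-82/167; 64/167]
x' − x̄ = [1558/167, -1216/167] = K·y
y = (KᵀK)⁻¹·Kᵀ·(x' − x̄) = [-19]
z = y + H·x̄ = [-19] + [16] = [-3]

z = [-3]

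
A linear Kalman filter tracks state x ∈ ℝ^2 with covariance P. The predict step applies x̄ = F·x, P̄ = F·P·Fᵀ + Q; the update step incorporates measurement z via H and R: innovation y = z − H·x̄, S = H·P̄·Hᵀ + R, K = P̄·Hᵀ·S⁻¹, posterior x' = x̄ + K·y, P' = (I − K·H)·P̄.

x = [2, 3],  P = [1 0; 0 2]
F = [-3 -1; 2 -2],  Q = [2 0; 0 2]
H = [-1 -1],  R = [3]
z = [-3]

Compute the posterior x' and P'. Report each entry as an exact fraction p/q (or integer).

x' = [-40/13, 58/13]
P' = [217/26 -92/13; -92/13 110/13]

x̄ = F·x = [-9, -2]
P̄ = F·P·Fᵀ + Q = [13 -2; -2 14]
y = z − H·x̄ = [-14]
S = H·P̄·Hᵀ + R = [26]
K = P̄·Hᵀ·S⁻¹ = [-11/26; -6/13]
x' = x̄ + K·y = [-40/13, 58/13]
P' = (I − K·H)·P̄ = [217/26 -92/13; -92/13 110/13]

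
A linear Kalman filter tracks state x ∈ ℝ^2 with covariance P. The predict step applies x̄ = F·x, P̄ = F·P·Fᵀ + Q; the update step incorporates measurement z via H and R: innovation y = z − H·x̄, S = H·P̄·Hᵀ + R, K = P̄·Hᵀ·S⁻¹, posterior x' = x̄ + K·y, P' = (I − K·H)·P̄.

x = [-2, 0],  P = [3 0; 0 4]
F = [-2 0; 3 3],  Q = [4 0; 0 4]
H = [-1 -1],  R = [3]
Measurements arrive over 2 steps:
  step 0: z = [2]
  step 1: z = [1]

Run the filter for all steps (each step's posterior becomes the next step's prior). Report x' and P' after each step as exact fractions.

step 0: x' = [4, -6], P' = [398/25 -401/25; -401/25 949/50]
step 1: x' = [772/1015, -311/145], P' = [109548/5075 -14184/725; -14184/725 14829/725]

step 0: x̄ = F·x = [4, -6]
step 0: P̄ = F·P·Fᵀ + Q = [16 -18; -18 67]
step 0: y = z − H·x̄ = [0]
step 0: S = H·P̄·Hᵀ + R = [50]
step 0: K = P̄·Hᵀ·S⁻¹ = [1/25; -49/50]
step 0: x' = x̄ + K·y = [4, -6]
step 0: P' = (I − K·H)·P̄ = [398/25 -401/25; -401/25 949/50]
step 1: x̄ = F·x = [-8, -6]
step 1: P̄ = F·P·Fᵀ + Q = [1692/25 18/25; 18/25 1469/50]
step 1: y = z − H·x̄ = [-13]
step 1: S = H·P̄·Hᵀ + R = [203/2]
step 1: K = P̄·Hᵀ·S⁻¹ = [-684/1015; -43/145]
step 1: x' = x̄ + K·y = [772/1015, -311/145]
step 1: P' = (I − K·H)·P̄ = [109548/5075 -14184/725; -14184/725 14829/725]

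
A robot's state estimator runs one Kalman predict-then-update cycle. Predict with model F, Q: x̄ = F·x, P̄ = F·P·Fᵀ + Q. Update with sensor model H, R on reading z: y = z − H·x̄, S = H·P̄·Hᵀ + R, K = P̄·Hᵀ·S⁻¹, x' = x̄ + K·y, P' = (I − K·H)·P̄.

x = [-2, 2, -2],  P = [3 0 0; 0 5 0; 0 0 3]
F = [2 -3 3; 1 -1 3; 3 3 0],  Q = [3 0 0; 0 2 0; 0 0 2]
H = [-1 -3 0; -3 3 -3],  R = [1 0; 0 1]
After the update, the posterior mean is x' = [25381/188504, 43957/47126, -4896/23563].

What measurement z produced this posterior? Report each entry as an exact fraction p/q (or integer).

z = [-3, 3]

x̄ = F·x = [-16, -10, 0]
P̄ = F·P·Fᵀ + Q = [87 48 -27; 48 37 -6; -27 -6 74]
S = H·P̄·Hᵀ + R = [709 81; 81 541]
K = P̄·Hᵀ·S⁻¹ = [-122055/377008 -6813/377008; -21201/94252 561/94252; 4653/47126 -14547/47126]
x' − x̄ = [3041445/188504, 515217/47126, -4896/23563] = K·y
y = (KᵀK)⁻¹·Kᵀ·(x' − x̄) = [-49, -15]
z = y + H·x̄ = [-49, -15] + [46, 18] = [-3, 3]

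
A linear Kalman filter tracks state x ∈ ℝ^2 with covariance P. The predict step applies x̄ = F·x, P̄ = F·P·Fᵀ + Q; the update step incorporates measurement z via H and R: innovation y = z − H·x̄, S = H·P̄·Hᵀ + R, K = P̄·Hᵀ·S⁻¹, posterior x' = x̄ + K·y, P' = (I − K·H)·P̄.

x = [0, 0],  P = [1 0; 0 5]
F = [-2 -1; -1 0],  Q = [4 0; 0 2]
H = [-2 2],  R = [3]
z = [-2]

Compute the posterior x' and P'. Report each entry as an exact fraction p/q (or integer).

x̄ = F·x = [0, 0]
P̄ = F·P·Fᵀ + Q = [13 2; 2 3]
y = z − H·x̄ = [-2]
S = H·P̄·Hᵀ + R = [51]
K = P̄·Hᵀ·S⁻¹ = [-22/51; 2/51]
x' = x̄ + K·y = [44/51, -4/51]
P' = (I − K·H)·P̄ = [179/51 146/51; 146/51 149/51]

x' = [44/51, -4/51]
P' = [179/51 146/51; 146/51 149/51]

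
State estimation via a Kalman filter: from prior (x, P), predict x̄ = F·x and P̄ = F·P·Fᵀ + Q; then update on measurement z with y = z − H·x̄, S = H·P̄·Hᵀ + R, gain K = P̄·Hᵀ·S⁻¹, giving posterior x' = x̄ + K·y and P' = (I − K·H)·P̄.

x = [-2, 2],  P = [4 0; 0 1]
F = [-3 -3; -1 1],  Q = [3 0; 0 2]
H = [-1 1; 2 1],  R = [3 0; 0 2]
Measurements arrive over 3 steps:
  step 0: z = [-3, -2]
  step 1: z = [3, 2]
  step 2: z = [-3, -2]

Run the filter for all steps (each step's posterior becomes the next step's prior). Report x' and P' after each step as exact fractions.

step 0: x̄ = F·x = [0, 4]
step 0: P̄ = F·P·Fᵀ + Q = [48 9; 9 7]
step 0: y = z − H·x̄ = [-7, -6]
step 0: S = H·P̄·Hᵀ + R = [40 -80; -80 237]
step 0: K = P̄·Hᵀ·S⁻¹ = [-843/3080 27/77; 109/220 3/11]
step 0: x' = x̄ + K·y = [-579/3080, -243/220]
step 0: P' = (I − K·H)·P̄ = [1563/3080 -69/220; -69/220 129/110]
step 1: x̄ = F·x = [11943/3080, -2823/3080]
step 1: P̄ = F·P·Fᵀ + Q = [38427/3080 -6147/3080; -6147/3080 13267/3080]
step 1: y = z − H·x̄ = [12003/1540, -2129/440]
step 1: S = H·P̄·Hᵀ + R = [18307/770 -4981/220; -4981/220 21221/440]
step 1: K = P̄·Hᵀ·S⁻¹ = [-2397/8528 1467/4264; 479179/976456 115671/488228]
step 1: x' = x̄ + K·y = [189/8528, 1720437/976456]
step 1: P' = (I − K·H)·P̄ = [4353/8528 -1419/4264; -1419/4264 556293/488228]
step 2: x̄ = F·x = [-10452465/1952912, 3397593/1952912]
step 2: P̄ = F·P·Fᵀ + Q = [23158581/1952912 -3685005/1952912; -3685005/1952912 8427637/1952912]
step 2: y = z − H·x̄ = [-9854397/976456, 13601513/1952912]
step 2: S = H·P̄·Hᵀ + R = [11203741/488228 -20787265/976456; -20787265/976456 90227765/1952912]
step 2: K = P̄·Hᵀ·S⁻¹ = [-66528843/237093376 203426757/592733440; 58213937/118546688 70532481/296366720]
step 2: x' = x̄ + K·y = [-154237059/1185466880, -923783847/592733440]
step 2: P' = (I − K·H)·P̄ = [603879891/1185466880 -197026377/592733440; -197026377/592733440 338091339/296366720]

step 0: x' = [-579/3080, -243/220], P' = [1563/3080 -69/220; -69/220 129/110]
step 1: x' = [189/8528, 1720437/976456], P' = [4353/8528 -1419/4264; -1419/4264 556293/488228]
step 2: x' = [-154237059/1185466880, -923783847/592733440], P' = [603879891/1185466880 -197026377/592733440; -197026377/592733440 338091339/296366720]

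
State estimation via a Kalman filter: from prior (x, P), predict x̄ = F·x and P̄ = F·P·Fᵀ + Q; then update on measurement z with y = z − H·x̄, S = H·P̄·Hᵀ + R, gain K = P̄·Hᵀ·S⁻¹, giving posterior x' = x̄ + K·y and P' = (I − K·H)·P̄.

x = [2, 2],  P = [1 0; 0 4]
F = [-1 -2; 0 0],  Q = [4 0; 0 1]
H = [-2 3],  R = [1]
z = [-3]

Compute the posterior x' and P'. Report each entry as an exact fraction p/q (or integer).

x̄ = F·x = [-6, 0]
P̄ = F·P·Fᵀ + Q = [21 0; 0 1]
y = z − H·x̄ = [-15]
S = H·P̄·Hᵀ + R = [94]
K = P̄·Hᵀ·S⁻¹ = [-21/47; 3/94]
x' = x̄ + K·y = [33/47, -45/94]
P' = (I − K·H)·P̄ = [105/47 63/47; 63/47 85/94]

x' = [33/47, -45/94]
P' = [105/47 63/47; 63/47 85/94]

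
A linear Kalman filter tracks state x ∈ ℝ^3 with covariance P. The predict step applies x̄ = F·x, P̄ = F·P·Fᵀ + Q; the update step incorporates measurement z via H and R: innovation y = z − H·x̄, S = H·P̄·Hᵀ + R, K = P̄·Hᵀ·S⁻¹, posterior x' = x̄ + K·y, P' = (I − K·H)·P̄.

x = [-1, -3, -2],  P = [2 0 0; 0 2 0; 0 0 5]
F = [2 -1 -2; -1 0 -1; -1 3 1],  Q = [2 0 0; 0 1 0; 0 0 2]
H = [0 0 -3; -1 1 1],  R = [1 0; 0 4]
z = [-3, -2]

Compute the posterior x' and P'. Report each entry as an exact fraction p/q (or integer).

x̄ = F·x = [5, 3, -10]
P̄ = F·P·Fᵀ + Q = [32 6 -20; 6 8 -3; -20 -3 27]
y = z − H·x̄ = [-33, 10]
S = H·P̄·Hᵀ + R = [244 -132; -132 93]
K = P̄·Hᵀ·S⁻¹ = [-41/439 -826/1317; 235/1756 236/1317; -575/1756 11/1317]
x' = x̄ + K·y = [2384/1317, 1979/5268, 4685/5268]
P' = (I − K·H)·P̄ = [11528/1317 8183/1317 41/1317; 8183/1317 36743/5268 -235/5268; 41/1317 -235/5268 575/5268]

x' = [2384/1317, 1979/5268, 4685/5268]
P' = [11528/1317 8183/1317 41/1317; 8183/1317 36743/5268 -235/5268; 41/1317 -235/5268 575/5268]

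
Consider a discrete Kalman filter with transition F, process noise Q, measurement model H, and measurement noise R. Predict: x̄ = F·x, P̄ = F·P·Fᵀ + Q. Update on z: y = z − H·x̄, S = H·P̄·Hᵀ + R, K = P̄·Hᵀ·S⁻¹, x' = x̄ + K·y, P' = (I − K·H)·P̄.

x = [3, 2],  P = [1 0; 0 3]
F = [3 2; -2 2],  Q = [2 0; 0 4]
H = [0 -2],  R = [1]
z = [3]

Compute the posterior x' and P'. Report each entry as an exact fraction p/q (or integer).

x' = [355/27, -122/81]
P' = [191/9 2/27; 2/27 20/81]

x̄ = F·x = [13, -2]
P̄ = F·P·Fᵀ + Q = [23 6; 6 20]
y = z − H·x̄ = [-1]
S = H·P̄·Hᵀ + R = [81]
K = P̄·Hᵀ·S⁻¹ = [-4/27; -40/81]
x' = x̄ + K·y = [355/27, -122/81]
P' = (I − K·H)·P̄ = [191/9 2/27; 2/27 20/81]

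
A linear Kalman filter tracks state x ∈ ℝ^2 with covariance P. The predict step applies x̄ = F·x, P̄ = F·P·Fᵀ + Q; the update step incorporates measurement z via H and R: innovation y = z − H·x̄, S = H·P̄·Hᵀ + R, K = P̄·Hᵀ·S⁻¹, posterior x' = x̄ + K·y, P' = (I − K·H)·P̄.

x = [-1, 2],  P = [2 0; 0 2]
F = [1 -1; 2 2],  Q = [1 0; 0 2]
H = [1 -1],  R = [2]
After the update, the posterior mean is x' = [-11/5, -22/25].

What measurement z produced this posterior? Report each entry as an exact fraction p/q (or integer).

z = [-1]

x̄ = F·x = [-3, 2]
P̄ = F·P·Fᵀ + Q = [5 0; 0 18]
S = H·P̄·Hᵀ + R = [25]
K = P̄·Hᵀ·S⁻¹ = [1/5; -18/25]
x' − x̄ = [4/5, -72/25] = K·y
y = (KᵀK)⁻¹·Kᵀ·(x' − x̄) = [4]
z = y + H·x̄ = [4] + [-5] = [-1]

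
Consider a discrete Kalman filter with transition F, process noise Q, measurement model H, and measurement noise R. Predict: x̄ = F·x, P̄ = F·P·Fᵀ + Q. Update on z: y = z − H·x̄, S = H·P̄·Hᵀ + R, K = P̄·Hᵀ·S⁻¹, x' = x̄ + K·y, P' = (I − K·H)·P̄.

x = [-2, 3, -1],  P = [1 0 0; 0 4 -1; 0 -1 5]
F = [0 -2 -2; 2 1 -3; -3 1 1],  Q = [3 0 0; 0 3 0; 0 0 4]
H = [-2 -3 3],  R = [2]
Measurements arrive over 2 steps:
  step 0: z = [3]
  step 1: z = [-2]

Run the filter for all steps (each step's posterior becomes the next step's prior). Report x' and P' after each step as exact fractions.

step 0: x̄ = F·x = [-4, 2, 8]
step 0: P̄ = F·P·Fᵀ + Q = [31 18 -14; 18 62 -15; -14 -15 20]
step 0: y = z − H·x̄ = [-23]
step 0: S = H·P̄·Hᵀ + R = [1518]
step 0: K = P̄·Hᵀ·S⁻¹ = [-79/759; -89/506; 133/1518]
step 0: x' = x̄ + K·y = [-53/33, 133/22, 395/66]
step 0: P' = (I − K·H)·P̄ = [11047/759 -2477/253 -119/759; -2477/253 7609/506 4247/506; -119/759 4247/506 12671/1518]
step 1: x̄ = F·x = [-794/33, -499/33, 556/33]
step 1: P̄ = F·P·Fᵀ + Q = [124237/759 70868/759 -106280/759; 70868/759 48379/759 -80494/759; -106280/759 -80494/759 178249/759]
step 1: y = z − H·x̄ = [-4819/33]
step 1: S = H·P̄·Hᵀ + R = [6112786/759]
step 1: K = P̄·Hᵀ·S⁻¹ = [-389959/3056393; -528355/6112786; 988789/6112786]
step 1: x' = x̄ + K·y = [-16592837/3056393, -15276893/6112786, -41401975/6112786]
step 1: P' = (I − K·H)·P̄ = [99579781/3056393 13917881/3056393 80044429/3056393; 13917881/3056393 21833291/6112786 40038229/6112786; 80044429/3056393 40038229/6112786 147423327/6112786]

step 0: x' = [-53/33, 133/22, 395/66], P' = [11047/759 -2477/253 -119/759; -2477/253 7609/506 4247/506; -119/759 4247/506 12671/1518]
step 1: x' = [-16592837/3056393, -15276893/6112786, -41401975/6112786], P' = [99579781/3056393 13917881/3056393 80044429/3056393; 13917881/3056393 21833291/6112786 40038229/6112786; 80044429/3056393 40038229/6112786 147423327/6112786]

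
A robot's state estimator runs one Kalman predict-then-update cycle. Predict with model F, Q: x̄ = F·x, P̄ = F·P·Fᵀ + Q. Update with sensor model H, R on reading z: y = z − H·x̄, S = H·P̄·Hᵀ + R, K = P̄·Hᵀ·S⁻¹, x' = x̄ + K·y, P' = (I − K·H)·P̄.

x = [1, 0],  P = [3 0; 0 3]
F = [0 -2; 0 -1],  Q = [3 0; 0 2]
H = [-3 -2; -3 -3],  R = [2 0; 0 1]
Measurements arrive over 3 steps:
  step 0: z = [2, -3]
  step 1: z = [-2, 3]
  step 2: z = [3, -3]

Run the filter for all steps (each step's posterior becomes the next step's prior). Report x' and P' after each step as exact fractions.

step 0: x' = [-285/289, 1897/1156], P' = [222/289 -231/289; -231/289 1063/1156]
step 1: x' = [510300/554711, -886406/554711], P' = [425278/554711 -442844/554711; -442844/554711 509733/554711]
step 2: x' = [-84700127/66516479, 249794771/133032958], P' = [50995842/66516479 -53102241/66516479; -53102241/66516479 244492193/266065916]

step 0: x̄ = F·x = [0, 0]
step 0: P̄ = F·P·Fᵀ + Q = [15 6; 6 5]
step 0: y = z − H·x̄ = [2, -3]
step 0: S = H·P̄·Hᵀ + R = [229 255; 255 289]
step 0: K = P̄·Hᵀ·S⁻¹ = [-6/17 27/289; 19/68 -417/1156]
step 0: x' = x̄ + K·y = [-285/289, 1897/1156]
step 0: P' = (I − K·H)·P̄ = [222/289 -231/289; -231/289 1063/1156]
step 1: x̄ = F·x = [-1897/578, -1897/1156]
step 1: P̄ = F·P·Fᵀ + Q = [1930/289 1063/578; 1063/578 3375/1156]
step 1: y = z − H·x̄ = [-4372/289, -13605/1156]
step 1: S = H·P̄·Hᵀ + R = [27701/289 30405/289; 30405/289 139279/1156]
step 1: K = P̄·Hᵀ·S⁻¹ = [-195073/554711 52698/554711; 154533/554711 -200667/554711]
step 1: x' = x̄ + K·y = [510300/554711, -886406/554711]
step 1: P' = (I − K·H)·P̄ = [425278/554711 -442844/554711; -442844/554711 509733/554711]
step 2: x̄ = F·x = [1772812/554711, 886406/554711]
step 2: P̄ = F·P·Fᵀ + Q = [3703065/554711 1019466/554711; 1019466/554711 1619155/554711]
step 2: y = z − H·x̄ = [8755381/554711, 6313521/554711]
step 2: S = H·P̄·Hᵀ + R = [53147219/554711 58334505/554711; 58334505/554711 66805079/554711]
step 2: K = P̄·Hᵀ·S⁻¹ = [-23391522/66516479 6319197/66516479; 74121253/266065916 -96249687/266065916]
step 2: x' = x̄ + K·y = [-84700127/66516479, 249794771/133032958]
step 2: P' = (I − K·H)·P̄ = [50995842/66516479 -53102241/66516479; -53102241/66516479 244492193/266065916]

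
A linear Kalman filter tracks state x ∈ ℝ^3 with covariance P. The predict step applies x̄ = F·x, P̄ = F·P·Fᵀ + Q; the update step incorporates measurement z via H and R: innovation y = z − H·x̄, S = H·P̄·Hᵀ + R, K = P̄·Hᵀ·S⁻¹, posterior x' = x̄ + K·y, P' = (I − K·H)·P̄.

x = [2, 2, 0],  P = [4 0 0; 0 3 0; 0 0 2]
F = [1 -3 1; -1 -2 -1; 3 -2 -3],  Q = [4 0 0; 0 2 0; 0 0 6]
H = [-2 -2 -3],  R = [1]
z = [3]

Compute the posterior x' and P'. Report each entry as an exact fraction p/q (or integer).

x' = [-3462/1333, -7096/1333, 5702/1333]
P' = [20421/1333 2056/1333 -14928/1333; 2056/1333 19936/1333 -14634/1333; -14928/1333 -14634/1333 19800/1333]

x̄ = F·x = [-4, -6, 2]
P̄ = F·P·Fᵀ + Q = [37 12 24; 12 20 6; 24 6 72]
y = z − H·x̄ = [-11]
S = H·P̄·Hᵀ + R = [1333]
K = P̄·Hᵀ·S⁻¹ = [-170/1333; -82/1333; -276/1333]
x' = x̄ + K·y = [-3462/1333, -7096/1333, 5702/1333]
P' = (I − K·H)·P̄ = [20421/1333 2056/1333 -14928/1333; 2056/1333 19936/1333 -14634/1333; -14928/1333 -14634/1333 19800/1333]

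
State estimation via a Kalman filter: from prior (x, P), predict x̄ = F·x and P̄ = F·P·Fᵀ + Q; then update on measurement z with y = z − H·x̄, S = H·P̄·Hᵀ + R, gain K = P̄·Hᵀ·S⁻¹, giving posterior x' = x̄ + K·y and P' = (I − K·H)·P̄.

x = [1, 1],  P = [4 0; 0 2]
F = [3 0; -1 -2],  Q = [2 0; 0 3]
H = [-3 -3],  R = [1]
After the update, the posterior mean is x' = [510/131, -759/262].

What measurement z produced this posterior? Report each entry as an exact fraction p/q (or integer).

z = [-3]

x̄ = F·x = [3, -3]
P̄ = F·P·Fᵀ + Q = [38 -12; -12 15]
S = H·P̄·Hᵀ + R = [262]
K = P̄·Hᵀ·S⁻¹ = [-39/131; -9/262]
x' − x̄ = [117/131, 27/262] = K·y
y = (KᵀK)⁻¹·Kᵀ·(x' − x̄) = [-3]
z = y + H·x̄ = [-3] + [0] = [-3]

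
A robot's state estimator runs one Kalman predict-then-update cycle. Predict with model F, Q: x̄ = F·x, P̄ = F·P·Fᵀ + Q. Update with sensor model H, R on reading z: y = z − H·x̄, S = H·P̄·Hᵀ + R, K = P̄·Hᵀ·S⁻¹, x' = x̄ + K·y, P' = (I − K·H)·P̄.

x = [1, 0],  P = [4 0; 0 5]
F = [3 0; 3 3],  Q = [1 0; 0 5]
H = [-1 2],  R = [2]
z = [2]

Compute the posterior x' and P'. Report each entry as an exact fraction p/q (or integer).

x̄ = F·x = [3, 3]
P̄ = F·P·Fᵀ + Q = [37 36; 36 86]
y = z − H·x̄ = [-1]
S = H·P̄·Hᵀ + R = [239]
K = P̄·Hᵀ·S⁻¹ = [35/239; 136/239]
x' = x̄ + K·y = [682/239, 581/239]
P' = (I − K·H)·P̄ = [7618/239 3844/239; 3844/239 2058/239]

x' = [682/239, 581/239]
P' = [7618/239 3844/239; 3844/239 2058/239]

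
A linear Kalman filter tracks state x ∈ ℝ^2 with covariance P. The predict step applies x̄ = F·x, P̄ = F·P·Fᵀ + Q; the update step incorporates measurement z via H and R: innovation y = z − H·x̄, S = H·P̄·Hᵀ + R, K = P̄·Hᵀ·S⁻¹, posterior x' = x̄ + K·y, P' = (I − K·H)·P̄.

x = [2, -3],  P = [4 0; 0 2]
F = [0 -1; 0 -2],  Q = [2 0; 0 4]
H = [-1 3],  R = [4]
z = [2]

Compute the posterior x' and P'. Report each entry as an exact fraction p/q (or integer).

x' = [43/23, 34/23]
P' = [76/23 28/23; 28/23 20/23]

x̄ = F·x = [3, 6]
P̄ = F·P·Fᵀ + Q = [4 4; 4 12]
y = z − H·x̄ = [-13]
S = H·P̄·Hᵀ + R = [92]
K = P̄·Hᵀ·S⁻¹ = [2/23; 8/23]
x' = x̄ + K·y = [43/23, 34/23]
P' = (I − K·H)·P̄ = [76/23 28/23; 28/23 20/23]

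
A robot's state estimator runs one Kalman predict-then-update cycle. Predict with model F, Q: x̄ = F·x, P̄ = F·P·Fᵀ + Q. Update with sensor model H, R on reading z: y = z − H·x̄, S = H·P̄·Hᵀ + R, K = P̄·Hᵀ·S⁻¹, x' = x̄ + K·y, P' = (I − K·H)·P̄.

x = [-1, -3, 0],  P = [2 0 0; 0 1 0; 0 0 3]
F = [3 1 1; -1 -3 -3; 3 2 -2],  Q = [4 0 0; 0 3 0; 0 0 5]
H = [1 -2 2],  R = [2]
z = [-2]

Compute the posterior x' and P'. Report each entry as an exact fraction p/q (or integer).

x' = [303/107, 146/107, -123/107]
P' = [757/107 54/107 -302/107; 54/107 2451/107 2402/107; -302/107 2402/107 2573/107]

x̄ = F·x = [-6, 10, -9]
P̄ = F·P·Fᵀ + Q = [26 -18 14; -18 41 6; 14 6 39]
y = z − H·x̄ = [42]
S = H·P̄·Hᵀ + R = [428]
K = P̄·Hᵀ·S⁻¹ = [45/214; -22/107; 20/107]
x' = x̄ + K·y = [303/107, 146/107, -123/107]
P' = (I − K·H)·P̄ = [757/107 54/107 -302/107; 54/107 2451/107 2402/107; -302/107 2402/107 2573/107]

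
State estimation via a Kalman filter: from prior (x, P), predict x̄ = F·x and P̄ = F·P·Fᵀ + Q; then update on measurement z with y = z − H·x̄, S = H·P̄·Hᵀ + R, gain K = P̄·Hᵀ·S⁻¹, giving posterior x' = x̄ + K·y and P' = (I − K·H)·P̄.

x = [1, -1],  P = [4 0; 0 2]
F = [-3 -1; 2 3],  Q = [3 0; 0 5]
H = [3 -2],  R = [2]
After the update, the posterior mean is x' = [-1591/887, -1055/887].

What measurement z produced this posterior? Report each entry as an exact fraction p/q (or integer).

x̄ = F·x = [-2, -1]
P̄ = F·P·Fᵀ + Q = [41 -30; -30 39]
S = H·P̄·Hᵀ + R = [887]
K = P̄·Hᵀ·S⁻¹ = [183/887; -168/887]
x' − x̄ = [183/887, -168/887] = K·y
y = (KᵀK)⁻¹·Kᵀ·(x' − x̄) = [1]
z = y + H·x̄ = [1] + [-4] = [-3]

z = [-3]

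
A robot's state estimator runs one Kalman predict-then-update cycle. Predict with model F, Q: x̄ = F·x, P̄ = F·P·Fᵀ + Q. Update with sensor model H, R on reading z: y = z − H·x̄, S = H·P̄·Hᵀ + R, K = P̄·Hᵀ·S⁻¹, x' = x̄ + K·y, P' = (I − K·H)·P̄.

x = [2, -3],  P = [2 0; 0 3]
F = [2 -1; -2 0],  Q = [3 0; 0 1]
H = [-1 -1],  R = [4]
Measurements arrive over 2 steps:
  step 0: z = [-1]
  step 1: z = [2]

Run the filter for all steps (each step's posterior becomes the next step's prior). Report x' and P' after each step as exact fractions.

step 0: x̄ = F·x = [7, -4]
step 0: P̄ = F·P·Fᵀ + Q = [14 -8; -8 9]
step 0: y = z − H·x̄ = [2]
step 0: S = H·P̄·Hᵀ + R = [11]
step 0: K = P̄·Hᵀ·S⁻¹ = [-6/11; -1/11]
step 0: x' = x̄ + K·y = [65/11, -46/11]
step 0: P' = (I − K·H)·P̄ = [118/11 -94/11; -94/11 98/11]
step 1: x̄ = F·x = [16, -130/11]
step 1: P̄ = F·P·Fᵀ + Q = [89 -60; -60 483/11]
step 1: y = z − H·x̄ = [68/11]
step 1: S = H·P̄·Hᵀ + R = [186/11]
step 1: K = P̄·Hᵀ·S⁻¹ = [-319/186; 59/62]
step 1: x' = x̄ + K·y = [502/93, -184/31]
step 1: P' = (I − K·H)·P̄ = [7303/186 -2009/62; -2009/62 1773/62]

step 0: x' = [65/11, -46/11], P' = [118/11 -94/11; -94/11 98/11]
step 1: x' = [502/93, -184/31], P' = [7303/186 -2009/62; -2009/62 1773/62]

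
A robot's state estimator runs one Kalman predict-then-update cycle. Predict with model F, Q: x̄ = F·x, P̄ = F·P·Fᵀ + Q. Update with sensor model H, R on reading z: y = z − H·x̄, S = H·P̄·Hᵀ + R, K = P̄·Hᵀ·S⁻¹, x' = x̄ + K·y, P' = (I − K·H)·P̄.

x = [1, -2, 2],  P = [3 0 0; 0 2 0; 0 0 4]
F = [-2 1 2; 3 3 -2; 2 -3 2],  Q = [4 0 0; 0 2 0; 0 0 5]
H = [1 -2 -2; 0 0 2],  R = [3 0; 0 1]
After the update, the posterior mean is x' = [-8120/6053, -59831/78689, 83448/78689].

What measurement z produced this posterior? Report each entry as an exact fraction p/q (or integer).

x̄ = F·x = [0, -7, 12]
P̄ = F·P·Fᵀ + Q = [34 -28 -2; -28 63 -16; -2 -16 51]
S = H·P̄·Hᵀ + R = [485 -144; -144 205]
K = P̄·Hᵀ·S⁻¹ = [1438/6053 892/6053; -29618/78689 -33088/78689; -72/78689 39102/78689]
x' − x̄ = [-8120/6053, 490992/78689, -860820/78689] = K·y
y = (KᵀK)⁻¹·Kᵀ·(x' − x̄) = [8, -22]
z = y + H·x̄ = [8, -22] + [-10, 24] = [-2, 2]

z = [-2, 2]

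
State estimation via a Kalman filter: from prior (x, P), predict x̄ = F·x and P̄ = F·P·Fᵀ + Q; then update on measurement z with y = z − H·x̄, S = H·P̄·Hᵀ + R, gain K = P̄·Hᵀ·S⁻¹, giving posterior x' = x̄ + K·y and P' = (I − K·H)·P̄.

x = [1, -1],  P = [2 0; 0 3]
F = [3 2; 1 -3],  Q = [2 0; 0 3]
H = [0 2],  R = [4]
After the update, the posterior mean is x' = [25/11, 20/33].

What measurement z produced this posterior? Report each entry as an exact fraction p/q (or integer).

x̄ = F·x = [1, 4]
P̄ = F·P·Fᵀ + Q = [32 -12; -12 32]
S = H·P̄·Hᵀ + R = [132]
K = P̄·Hᵀ·S⁻¹ = [-2/11; 16/33]
x' − x̄ = [14/11, -112/33] = K·y
y = (KᵀK)⁻¹·Kᵀ·(x' − x̄) = [-7]
z = y + H·x̄ = [-7] + [8] = [1]

z = [1]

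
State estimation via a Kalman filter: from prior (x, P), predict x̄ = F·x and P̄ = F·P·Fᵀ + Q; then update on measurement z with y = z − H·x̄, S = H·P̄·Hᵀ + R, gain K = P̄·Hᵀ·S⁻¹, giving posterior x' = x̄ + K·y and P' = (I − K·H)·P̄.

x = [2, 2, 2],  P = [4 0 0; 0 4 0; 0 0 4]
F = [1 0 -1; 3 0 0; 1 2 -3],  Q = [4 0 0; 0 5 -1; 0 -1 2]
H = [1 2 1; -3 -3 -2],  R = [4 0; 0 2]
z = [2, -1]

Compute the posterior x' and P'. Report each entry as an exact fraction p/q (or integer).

x̄ = F·x = [0, 6, 0]
P̄ = F·P·Fᵀ + Q = [12 12 16; 12 41 11; 16 11 58]
y = z − H·x̄ = [-10, 17]
S = H·P̄·Hᵀ + R = [362 -663; -663 1251]
K = P̄·Hᵀ·S⁻¹ = [-1300/4431 -3172/13293; 3784/4431 4093/13293; -3505/4431 -7666/13293]
x' = x̄ + K·y = [-2132/1899, 5117/1899, -3596/1899]
P' = (I − K·H)·P̄ = [32428/13293 -5116/13293 -37796/13293; -5116/13293 93886/13293 -137248/13293; -37796/13293 -137248/13293 270232/13293]

x' = [-2132/1899, 5117/1899, -3596/1899]
P' = [32428/13293 -5116/13293 -37796/13293; -5116/13293 93886/13293 -137248/13293; -37796/13293 -137248/13293 270232/13293]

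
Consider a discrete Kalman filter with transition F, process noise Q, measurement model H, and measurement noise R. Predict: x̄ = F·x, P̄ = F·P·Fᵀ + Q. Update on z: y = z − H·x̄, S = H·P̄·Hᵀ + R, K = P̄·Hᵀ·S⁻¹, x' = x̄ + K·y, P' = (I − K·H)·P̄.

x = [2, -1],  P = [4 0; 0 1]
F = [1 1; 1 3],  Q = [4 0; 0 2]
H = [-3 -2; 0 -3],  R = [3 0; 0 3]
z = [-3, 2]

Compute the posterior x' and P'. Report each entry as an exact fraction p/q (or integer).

x̄ = F·x = [1, -1]
P̄ = F·P·Fᵀ + Q = [9 7; 7 15]
y = z − H·x̄ = [-2, -1]
S = H·P̄·Hᵀ + R = [228 153; 153 138]
K = P̄·Hᵀ·S⁻¹ = [-163/537 33/179; -17/895 -273/895]
x' = x̄ + K·y = [764/537, -588/895]
P' = (I − K·H)·P̄ = [229/537 -33/179; -33/179 273/895]

x' = [764/537, -588/895]
P' = [229/537 -33/179; -33/179 273/895]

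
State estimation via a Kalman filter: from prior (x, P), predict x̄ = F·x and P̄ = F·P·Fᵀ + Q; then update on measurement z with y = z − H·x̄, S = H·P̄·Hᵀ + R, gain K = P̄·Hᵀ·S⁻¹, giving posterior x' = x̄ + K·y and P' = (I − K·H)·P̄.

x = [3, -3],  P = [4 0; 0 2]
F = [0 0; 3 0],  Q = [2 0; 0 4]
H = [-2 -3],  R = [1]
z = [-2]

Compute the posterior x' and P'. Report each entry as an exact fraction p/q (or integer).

x' = [-100/369, 107/123]
P' = [722/369 -160/123; -160/123 40/41]

x̄ = F·x = [0, 9]
P̄ = F·P·Fᵀ + Q = [2 0; 0 40]
y = z − H·x̄ = [25]
S = H·P̄·Hᵀ + R = [369]
K = P̄·Hᵀ·S⁻¹ = [-4/369; -40/123]
x' = x̄ + K·y = [-100/369, 107/123]
P' = (I − K·H)·P̄ = [722/369 -160/123; -160/123 40/41]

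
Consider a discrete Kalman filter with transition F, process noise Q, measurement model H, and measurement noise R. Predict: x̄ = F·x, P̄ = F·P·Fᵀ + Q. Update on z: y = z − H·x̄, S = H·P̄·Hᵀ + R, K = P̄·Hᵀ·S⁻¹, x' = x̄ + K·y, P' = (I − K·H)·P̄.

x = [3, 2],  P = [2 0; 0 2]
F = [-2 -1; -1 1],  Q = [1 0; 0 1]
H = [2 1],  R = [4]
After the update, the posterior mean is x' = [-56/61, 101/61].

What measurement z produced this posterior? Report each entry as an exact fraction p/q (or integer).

z = [1]

x̄ = F·x = [-8, -1]
P̄ = F·P·Fᵀ + Q = [11 2; 2 5]
S = H·P̄·Hᵀ + R = [61]
K = P̄·Hᵀ·S⁻¹ = [24/61; 9/61]
x' − x̄ = [432/61, 162/61] = K·y
y = (KᵀK)⁻¹·Kᵀ·(x' − x̄) = [18]
z = y + H·x̄ = [18] + [-17] = [1]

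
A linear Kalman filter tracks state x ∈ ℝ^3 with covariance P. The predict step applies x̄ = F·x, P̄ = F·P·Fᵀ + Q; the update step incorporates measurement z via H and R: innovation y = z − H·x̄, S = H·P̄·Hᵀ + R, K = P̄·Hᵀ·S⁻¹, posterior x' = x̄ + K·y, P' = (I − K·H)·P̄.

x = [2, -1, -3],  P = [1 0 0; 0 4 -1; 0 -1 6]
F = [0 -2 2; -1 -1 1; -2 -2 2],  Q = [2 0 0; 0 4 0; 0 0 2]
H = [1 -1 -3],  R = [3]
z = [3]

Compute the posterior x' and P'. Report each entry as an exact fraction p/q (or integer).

x̄ = F·x = [-4, -4, -8]
P̄ = F·P·Fᵀ + Q = [50 24 48; 24 17 26; 48 26 54]
y = z − H·x̄ = [-21]
S = H·P̄·Hᵀ + R = [376]
K = P̄·Hᵀ·S⁻¹ = [-59/188; -71/376; -35/94]
x' = x̄ + K·y = [487/188, -13/376, -17/94]
P' = (I − K·H)·P̄ = [1219/94 323/188 191/47; 323/188 1351/376 -41/94; 191/47 -41/94 88/47]

x' = [487/188, -13/376, -17/94]
P' = [1219/94 323/188 191/47; 323/188 1351/376 -41/94; 191/47 -41/94 88/47]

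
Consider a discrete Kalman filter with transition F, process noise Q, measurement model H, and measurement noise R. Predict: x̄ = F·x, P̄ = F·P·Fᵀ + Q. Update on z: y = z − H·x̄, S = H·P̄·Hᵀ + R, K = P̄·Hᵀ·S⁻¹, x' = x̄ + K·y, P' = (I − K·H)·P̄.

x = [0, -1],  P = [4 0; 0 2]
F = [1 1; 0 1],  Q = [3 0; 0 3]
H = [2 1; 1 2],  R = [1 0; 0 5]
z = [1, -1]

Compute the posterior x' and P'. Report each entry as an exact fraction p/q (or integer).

x̄ = F·x = [-1, -1]
P̄ = F·P·Fᵀ + Q = [9 2; 2 5]
y = z − H·x̄ = [4, 2]
S = H·P̄·Hᵀ + R = [50 38; 38 42]
K = P̄·Hᵀ·S⁻¹ = [173/328 -55/328; -39/328 129/328]
x' = x̄ + K·y = [127/164, -113/164]
P' = (I − K·H)·P̄ = [207/328 -241/328; -241/328 443/328]

x' = [127/164, -113/164]
P' = [207/328 -241/328; -241/328 443/328]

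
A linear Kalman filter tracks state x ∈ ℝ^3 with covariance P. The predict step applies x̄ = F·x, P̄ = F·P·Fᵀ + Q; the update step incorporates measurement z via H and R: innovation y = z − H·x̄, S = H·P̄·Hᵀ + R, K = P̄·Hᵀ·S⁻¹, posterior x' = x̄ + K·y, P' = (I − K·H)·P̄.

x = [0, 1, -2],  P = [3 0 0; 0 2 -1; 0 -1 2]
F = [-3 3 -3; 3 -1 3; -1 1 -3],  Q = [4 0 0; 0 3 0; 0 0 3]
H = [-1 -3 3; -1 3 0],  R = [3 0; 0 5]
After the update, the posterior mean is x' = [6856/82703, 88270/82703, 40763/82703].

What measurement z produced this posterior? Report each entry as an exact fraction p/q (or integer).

x̄ = F·x = [9, -7, 7]
P̄ = F·P·Fᵀ + Q = [85 -63 45; -63 56 -35; 45 -35 32]
S = H·P̄·Hᵀ + R = [862 -869; -869 972]
K = P̄·Hᵀ·S⁻¹ = [-5798/82703 -28497/82703; -3381/82703 16632/82703; 21282/82703 6264/82703]
x' − x̄ = [-737471/82703, 667191/82703, -538158/82703] = K·y
y = (KᵀK)⁻¹·Kᵀ·(x' − x̄) = [-35, 33]
z = y + H·x̄ = [-35, 33] + [33, -30] = [-2, 3]

z = [-2, 3]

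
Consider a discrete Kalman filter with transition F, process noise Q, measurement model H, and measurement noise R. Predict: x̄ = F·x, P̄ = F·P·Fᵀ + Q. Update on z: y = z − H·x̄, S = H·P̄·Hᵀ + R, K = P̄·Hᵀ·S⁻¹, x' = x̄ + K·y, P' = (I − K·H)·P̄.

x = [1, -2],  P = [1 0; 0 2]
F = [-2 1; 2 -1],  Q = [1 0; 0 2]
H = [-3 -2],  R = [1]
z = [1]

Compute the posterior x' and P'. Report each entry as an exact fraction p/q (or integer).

x̄ = F·x = [-4, 4]
P̄ = F·P·Fᵀ + Q = [7 -6; -6 8]
y = z − H·x̄ = [-3]
S = H·P̄·Hᵀ + R = [24]
K = P̄·Hᵀ·S⁻¹ = [-3/8; 1/12]
x' = x̄ + K·y = [-23/8, 15/4]
P' = (I − K·H)·P̄ = [29/8 -21/4; -21/4 47/6]

x' = [-23/8, 15/4]
P' = [29/8 -21/4; -21/4 47/6]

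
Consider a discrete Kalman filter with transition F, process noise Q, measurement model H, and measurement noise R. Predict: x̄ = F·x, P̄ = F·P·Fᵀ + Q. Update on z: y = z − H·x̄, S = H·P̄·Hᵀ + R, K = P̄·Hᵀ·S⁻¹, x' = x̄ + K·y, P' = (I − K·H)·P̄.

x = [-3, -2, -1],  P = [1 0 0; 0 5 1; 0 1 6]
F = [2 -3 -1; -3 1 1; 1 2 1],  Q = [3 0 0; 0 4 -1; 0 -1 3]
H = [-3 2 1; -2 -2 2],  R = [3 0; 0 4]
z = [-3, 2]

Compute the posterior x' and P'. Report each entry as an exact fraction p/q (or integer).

x̄ = F·x = [1, 6, -8]
P̄ = F·P·Fᵀ + Q = [64 -31 -39; -31 26 15; -39 15 34]
y = z − H·x̄ = [-4, 32]
S = H·P̄·Hᵀ + R = [1383 628; 628 444]
K = P̄·Hᵀ·S⁻¹ = [-9915/54917 -3787/54917; 11480/54917 -11290/54917; 1879/54917 11690/54917]
x' = x̄ + K·y = [-26607/54917, -77698/54917, -72772/54917]
P' = (I − K·H)·P̄ = [64265/54917 35453/54917 92144/54917; 35453/54917 42642/54917 55515/54917; 92144/54917 55515/54917 171039/54917]

x' = [-26607/54917, -77698/54917, -72772/54917]
P' = [64265/54917 35453/54917 92144/54917; 35453/54917 42642/54917 55515/54917; 92144/54917 55515/54917 171039/54917]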